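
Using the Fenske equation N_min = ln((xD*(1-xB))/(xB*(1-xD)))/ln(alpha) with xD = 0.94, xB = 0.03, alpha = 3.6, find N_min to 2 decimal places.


N_min = ln((xD*(1-xB))/(xB*(1-xD))) / ln(alpha)
Numerator inside ln: 0.9118 / 0.0018 = 506.555556
ln(506.555556) = 6.227634
ln(alpha) = ln(3.6) = 1.280934
N_min = 6.227634 / 1.280934 = 4.86


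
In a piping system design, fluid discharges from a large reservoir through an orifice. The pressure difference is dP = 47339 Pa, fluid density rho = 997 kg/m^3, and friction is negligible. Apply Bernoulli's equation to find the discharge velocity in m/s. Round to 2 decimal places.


v = sqrt(2*dP/rho)
v = sqrt(2*47339/997)
v = sqrt(94.962889)
v = 9.74 m/s


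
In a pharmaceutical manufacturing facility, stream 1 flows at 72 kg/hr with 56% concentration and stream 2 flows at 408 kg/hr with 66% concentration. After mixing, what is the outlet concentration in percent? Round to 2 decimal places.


Mass balance on solute: F1*x1 + F2*x2 = F3*x3
F3 = F1 + F2 = 72 + 408 = 480 kg/hr
x3 = (F1*x1 + F2*x2)/F3
x3 = (72*0.56 + 408*0.66) / 480
x3 = 64.50%


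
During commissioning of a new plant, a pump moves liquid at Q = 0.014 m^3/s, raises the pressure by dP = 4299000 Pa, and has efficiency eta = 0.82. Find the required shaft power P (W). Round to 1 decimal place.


P = Q * dP / eta
P = 0.014 * 4299000 / 0.82
P = 60186.0 / 0.82
P = 73397.6 W


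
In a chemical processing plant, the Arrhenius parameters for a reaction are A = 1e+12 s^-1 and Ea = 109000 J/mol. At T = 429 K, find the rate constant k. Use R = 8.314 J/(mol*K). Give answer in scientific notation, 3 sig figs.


k = A * exp(-Ea/(R*T))
k = 1e+12 * exp(-109000 / (8.314 * 429))
k = 1e+12 * exp(-30.560411)
k = 5.34e-02


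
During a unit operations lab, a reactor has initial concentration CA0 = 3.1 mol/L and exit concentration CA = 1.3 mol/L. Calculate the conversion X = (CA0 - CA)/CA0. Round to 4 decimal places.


X = (CA0 - CA) / CA0
X = (3.1 - 1.3) / 3.1
X = 1.8 / 3.1
X = 0.5806


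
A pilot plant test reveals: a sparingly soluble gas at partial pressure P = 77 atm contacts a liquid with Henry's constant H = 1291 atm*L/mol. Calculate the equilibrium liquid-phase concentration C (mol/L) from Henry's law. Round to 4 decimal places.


C = P / H
C = 77 / 1291
C = 0.0596 mol/L


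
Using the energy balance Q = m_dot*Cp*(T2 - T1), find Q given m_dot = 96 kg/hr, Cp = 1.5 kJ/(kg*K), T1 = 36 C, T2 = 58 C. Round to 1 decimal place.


Q = m_dot * Cp * (T2 - T1)
Q = 96 * 1.5 * (58 - 36)
Q = 96 * 1.5 * 22
Q = 3168.0 kJ/hr


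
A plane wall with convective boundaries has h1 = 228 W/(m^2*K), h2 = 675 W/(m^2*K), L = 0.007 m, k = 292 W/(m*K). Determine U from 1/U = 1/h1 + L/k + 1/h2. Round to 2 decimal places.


1/U = 1/h1 + L/k + 1/h2
1/U = 1/228 + 0.007/292 + 1/675
1/U = 0.0043859649 + 2.39726e-05 + 0.0014814815
1/U = 0.005891419
U = 169.74 W/(m^2*K)


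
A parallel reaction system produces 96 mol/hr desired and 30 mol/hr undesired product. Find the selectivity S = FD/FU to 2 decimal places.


S = desired product rate / undesired product rate
S = 96 / 30
S = 3.20


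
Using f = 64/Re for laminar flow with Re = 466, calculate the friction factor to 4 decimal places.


f = 64 / Re
f = 64 / 466
f = 0.1373


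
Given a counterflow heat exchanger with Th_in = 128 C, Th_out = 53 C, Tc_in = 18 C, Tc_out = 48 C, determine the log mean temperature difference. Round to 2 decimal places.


dT1 = Th_in - Tc_out = 128 - 48 = 80
dT2 = Th_out - Tc_in = 53 - 18 = 35
LMTD = (dT1 - dT2) / ln(dT1/dT2)
LMTD = (80 - 35) / ln(80/35)
LMTD = 54.43 K


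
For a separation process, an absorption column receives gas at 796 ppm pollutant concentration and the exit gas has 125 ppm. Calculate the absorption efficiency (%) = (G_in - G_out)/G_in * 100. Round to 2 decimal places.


Efficiency = (G_in - G_out) / G_in * 100%
Efficiency = (796 - 125) / 796 * 100
Efficiency = 671 / 796 * 100
Efficiency = 84.30%


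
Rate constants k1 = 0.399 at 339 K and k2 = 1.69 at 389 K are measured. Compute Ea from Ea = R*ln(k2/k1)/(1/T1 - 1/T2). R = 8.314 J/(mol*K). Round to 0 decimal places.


Ea = R * ln(k2/k1) / (1/T1 - 1/T2)
ln(k2/k1) = ln(1.69/0.399) = 1.4435224
1/T1 - 1/T2 = 1/339 - 1/389 = 0.00037915842
Ea = 8.314 * 1.4435224 / 0.00037915842
Ea = 31653 J/mol


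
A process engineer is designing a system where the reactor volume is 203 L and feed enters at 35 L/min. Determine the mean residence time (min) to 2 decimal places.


tau = V / v0
tau = 203 / 35
tau = 5.80 min


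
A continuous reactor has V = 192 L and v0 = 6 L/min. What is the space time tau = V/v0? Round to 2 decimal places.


tau = V / v0
tau = 192 / 6
tau = 32.00 min


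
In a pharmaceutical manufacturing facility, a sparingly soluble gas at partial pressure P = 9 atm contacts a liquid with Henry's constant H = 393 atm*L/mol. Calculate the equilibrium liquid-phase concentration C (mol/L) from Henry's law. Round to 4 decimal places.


C = P / H
C = 9 / 393
C = 0.0229 mol/L


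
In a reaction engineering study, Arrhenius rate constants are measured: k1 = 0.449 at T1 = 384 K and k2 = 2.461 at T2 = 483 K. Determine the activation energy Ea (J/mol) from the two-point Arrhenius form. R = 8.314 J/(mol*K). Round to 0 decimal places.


Ea = R * ln(k2/k1) / (1/T1 - 1/T2)
ln(k2/k1) = ln(2.461/0.449) = 1.7013002
1/T1 - 1/T2 = 1/384 - 1/483 = 0.000533773292
Ea = 8.314 * 1.7013002 / 0.000533773292
Ea = 26499 J/mol


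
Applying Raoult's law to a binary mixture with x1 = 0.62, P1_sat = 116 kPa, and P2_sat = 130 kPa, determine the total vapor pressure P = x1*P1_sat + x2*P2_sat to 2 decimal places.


P = x1*P1_sat + x2*P2_sat
x2 = 1 - x1 = 1 - 0.62 = 0.38
P = 0.62*116 + 0.38*130
P = 71.92 + 49.4
P = 121.32 kPa


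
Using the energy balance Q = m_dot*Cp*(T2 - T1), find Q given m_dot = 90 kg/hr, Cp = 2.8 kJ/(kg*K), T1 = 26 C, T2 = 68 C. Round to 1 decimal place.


Q = m_dot * Cp * (T2 - T1)
Q = 90 * 2.8 * (68 - 26)
Q = 90 * 2.8 * 42
Q = 10584.0 kJ/hr


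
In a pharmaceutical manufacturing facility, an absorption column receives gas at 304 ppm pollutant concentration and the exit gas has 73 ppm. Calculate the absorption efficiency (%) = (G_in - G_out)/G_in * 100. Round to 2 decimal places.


Efficiency = (G_in - G_out) / G_in * 100%
Efficiency = (304 - 73) / 304 * 100
Efficiency = 231 / 304 * 100
Efficiency = 75.99%


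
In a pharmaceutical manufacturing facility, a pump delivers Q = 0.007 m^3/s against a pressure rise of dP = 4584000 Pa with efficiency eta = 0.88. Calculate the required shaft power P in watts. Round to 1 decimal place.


P = Q * dP / eta
P = 0.007 * 4584000 / 0.88
P = 32088.0 / 0.88
P = 36463.6 W


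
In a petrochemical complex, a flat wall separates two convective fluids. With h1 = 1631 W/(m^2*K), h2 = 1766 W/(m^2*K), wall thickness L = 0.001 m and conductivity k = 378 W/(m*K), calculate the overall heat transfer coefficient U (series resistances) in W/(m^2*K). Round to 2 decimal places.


1/U = 1/h1 + L/k + 1/h2
1/U = 1/1631 + 0.001/378 + 1/1766
1/U = 0.0006131208 + 2.6455e-06 + 0.0005662514
1/U = 0.0011820177
U = 846.01 W/(m^2*K)


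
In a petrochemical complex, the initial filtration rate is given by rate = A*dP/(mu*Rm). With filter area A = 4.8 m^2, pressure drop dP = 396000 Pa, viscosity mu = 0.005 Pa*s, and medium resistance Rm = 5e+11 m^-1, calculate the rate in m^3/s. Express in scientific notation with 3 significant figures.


rate = A * dP / (mu * Rm)
rate = 4.8 * 396000 / (0.005 * 5e+11)
rate = 1900800.0 / 2.500e+09
rate = 7.60e-04 m^3/s


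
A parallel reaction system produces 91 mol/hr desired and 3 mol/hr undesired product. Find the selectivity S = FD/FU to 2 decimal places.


S = desired product rate / undesired product rate
S = 91 / 3
S = 30.33


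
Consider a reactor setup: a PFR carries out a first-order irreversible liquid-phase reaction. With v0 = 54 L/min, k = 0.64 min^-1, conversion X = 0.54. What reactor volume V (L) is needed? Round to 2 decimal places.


V = (v0/k) * ln(1/(1-X))
V = (54/0.64) * ln(1/(1-0.54))
V = 84.375 * ln(2.173913)
V = 84.375 * 0.776529
V = 65.52 L


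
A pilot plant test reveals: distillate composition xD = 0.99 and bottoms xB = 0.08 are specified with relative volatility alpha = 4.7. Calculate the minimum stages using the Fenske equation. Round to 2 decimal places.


N_min = ln((xD*(1-xB))/(xB*(1-xD))) / ln(alpha)
Numerator inside ln: 0.9108 / 0.0008 = 1138.5
ln(1138.5) = 7.037467
ln(alpha) = ln(4.7) = 1.547563
N_min = 7.037467 / 1.547563 = 4.55


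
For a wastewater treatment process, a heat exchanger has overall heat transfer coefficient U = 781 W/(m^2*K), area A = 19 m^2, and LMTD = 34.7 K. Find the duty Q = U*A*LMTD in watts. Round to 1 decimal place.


Q = U * A * LMTD
Q = 781 * 19 * 34.7
Q = 514913.3 W


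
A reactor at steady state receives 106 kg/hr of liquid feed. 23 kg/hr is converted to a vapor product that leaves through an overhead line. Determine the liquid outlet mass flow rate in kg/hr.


Steady-state mass balance on the main outlet: F_out = F_in - F_removed
F_out = 106 - 23
F_out = 83 kg/hr


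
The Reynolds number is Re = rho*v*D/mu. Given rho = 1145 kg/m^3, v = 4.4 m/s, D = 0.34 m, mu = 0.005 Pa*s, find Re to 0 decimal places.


Re = rho * v * D / mu
Re = 1145 * 4.4 * 0.34 / 0.005
Re = 1712.92 / 0.005
Re = 342584


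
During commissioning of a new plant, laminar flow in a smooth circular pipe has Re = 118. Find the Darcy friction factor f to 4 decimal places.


f = 64 / Re
f = 64 / 118
f = 0.5424


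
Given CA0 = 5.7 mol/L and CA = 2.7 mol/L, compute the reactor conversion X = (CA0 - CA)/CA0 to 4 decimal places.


X = (CA0 - CA) / CA0
X = (5.7 - 2.7) / 5.7
X = 3.0 / 5.7
X = 0.5263


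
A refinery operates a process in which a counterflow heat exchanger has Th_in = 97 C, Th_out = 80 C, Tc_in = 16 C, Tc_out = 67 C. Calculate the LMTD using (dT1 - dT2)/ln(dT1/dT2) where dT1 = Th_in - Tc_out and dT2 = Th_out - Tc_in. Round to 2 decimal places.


dT1 = Th_in - Tc_out = 97 - 67 = 30
dT2 = Th_out - Tc_in = 80 - 16 = 64
LMTD = (dT1 - dT2) / ln(dT1/dT2)
LMTD = (30 - 64) / ln(30/64)
LMTD = 44.87 K


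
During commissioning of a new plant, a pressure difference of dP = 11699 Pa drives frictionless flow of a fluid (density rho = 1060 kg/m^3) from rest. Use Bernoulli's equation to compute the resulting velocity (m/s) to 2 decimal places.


v = sqrt(2*dP/rho)
v = sqrt(2*11699/1060)
v = sqrt(22.073585)
v = 4.70 m/s


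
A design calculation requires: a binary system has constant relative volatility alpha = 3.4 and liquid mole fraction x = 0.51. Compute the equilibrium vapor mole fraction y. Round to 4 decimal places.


y = alpha*x / (1 + (alpha-1)*x)
y = 3.4*0.51 / (1 + (3.4-1)*0.51)
y = 1.734 / (1 + 1.224)
y = 1.734 / 2.224
y = 0.7797


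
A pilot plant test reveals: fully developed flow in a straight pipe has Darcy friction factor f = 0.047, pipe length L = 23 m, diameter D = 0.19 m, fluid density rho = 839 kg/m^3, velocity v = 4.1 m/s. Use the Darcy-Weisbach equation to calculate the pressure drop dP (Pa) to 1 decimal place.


dP = f * (L/D) * (rho*v^2/2)
dP = 0.047 * (23/0.19) * (839*4.1^2/2)
L/D = 121.05263158
rho*v^2/2 = 839*16.81/2 = 7051.795
dP = 0.047 * 121.05263158 * 7051.795
dP = 40121.0 Pa


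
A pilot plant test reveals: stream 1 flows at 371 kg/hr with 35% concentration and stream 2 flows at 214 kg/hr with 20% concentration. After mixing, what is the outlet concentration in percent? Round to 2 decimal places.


Mass balance on solute: F1*x1 + F2*x2 = F3*x3
F3 = F1 + F2 = 371 + 214 = 585 kg/hr
x3 = (F1*x1 + F2*x2)/F3
x3 = (371*0.35 + 214*0.2) / 585
x3 = 29.51%


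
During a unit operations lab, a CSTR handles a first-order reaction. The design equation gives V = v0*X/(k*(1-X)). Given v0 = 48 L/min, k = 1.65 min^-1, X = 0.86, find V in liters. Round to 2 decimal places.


V = v0 * X / (k * (1 - X))
V = 48 * 0.86 / (1.65 * (1 - 0.86))
V = 41.28 / (1.65 * 0.14)
V = 41.28 / 0.231
V = 178.70 L


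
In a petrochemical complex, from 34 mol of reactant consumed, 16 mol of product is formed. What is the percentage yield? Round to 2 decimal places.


Yield = (moles product / moles consumed) * 100%
Yield = (16 / 34) * 100
Yield = 0.4706 * 100
Yield = 47.06%


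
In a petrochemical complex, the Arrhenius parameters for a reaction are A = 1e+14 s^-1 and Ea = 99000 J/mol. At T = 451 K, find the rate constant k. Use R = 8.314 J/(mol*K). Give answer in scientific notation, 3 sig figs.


k = A * exp(-Ea/(R*T))
k = 1e+14 * exp(-99000 / (8.314 * 451))
k = 1e+14 * exp(-26.402718)
k = 3.42e+02


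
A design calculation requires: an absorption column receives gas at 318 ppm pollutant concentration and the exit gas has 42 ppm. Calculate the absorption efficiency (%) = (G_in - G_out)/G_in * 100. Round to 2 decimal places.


Efficiency = (G_in - G_out) / G_in * 100%
Efficiency = (318 - 42) / 318 * 100
Efficiency = 276 / 318 * 100
Efficiency = 86.79%


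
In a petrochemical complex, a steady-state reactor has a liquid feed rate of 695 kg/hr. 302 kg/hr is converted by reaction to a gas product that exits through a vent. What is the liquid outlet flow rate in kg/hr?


Steady-state mass balance on the main outlet: F_out = F_in - F_removed
F_out = 695 - 302
F_out = 393 kg/hr


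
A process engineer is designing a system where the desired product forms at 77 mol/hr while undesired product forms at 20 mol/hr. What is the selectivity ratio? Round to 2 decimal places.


S = desired product rate / undesired product rate
S = 77 / 20
S = 3.85


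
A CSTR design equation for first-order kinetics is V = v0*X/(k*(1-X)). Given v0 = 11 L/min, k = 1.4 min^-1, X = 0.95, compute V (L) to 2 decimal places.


V = v0 * X / (k * (1 - X))
V = 11 * 0.95 / (1.4 * (1 - 0.95))
V = 10.45 / (1.4 * 0.05)
V = 10.45 / 0.07
V = 149.29 L


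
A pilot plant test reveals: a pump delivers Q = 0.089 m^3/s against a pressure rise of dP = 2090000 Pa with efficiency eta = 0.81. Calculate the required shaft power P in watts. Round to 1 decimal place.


P = Q * dP / eta
P = 0.089 * 2090000 / 0.81
P = 186010.0 / 0.81
P = 229642.0 W


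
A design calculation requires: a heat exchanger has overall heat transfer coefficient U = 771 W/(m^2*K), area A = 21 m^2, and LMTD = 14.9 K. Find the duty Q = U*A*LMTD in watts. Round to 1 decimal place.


Q = U * A * LMTD
Q = 771 * 21 * 14.9
Q = 241245.9 W


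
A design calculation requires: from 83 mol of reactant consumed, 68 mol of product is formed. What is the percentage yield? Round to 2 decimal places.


Yield = (moles product / moles consumed) * 100%
Yield = (68 / 83) * 100
Yield = 0.8193 * 100
Yield = 81.93%


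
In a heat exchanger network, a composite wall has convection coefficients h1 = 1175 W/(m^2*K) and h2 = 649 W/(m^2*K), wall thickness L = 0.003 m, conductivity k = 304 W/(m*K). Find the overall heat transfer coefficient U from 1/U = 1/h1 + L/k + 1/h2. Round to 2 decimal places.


1/U = 1/h1 + L/k + 1/h2
1/U = 1/1175 + 0.003/304 + 1/649
1/U = 0.0008510638 + 9.8684e-06 + 0.001540832
1/U = 0.0024017642
U = 416.36 W/(m^2*K)


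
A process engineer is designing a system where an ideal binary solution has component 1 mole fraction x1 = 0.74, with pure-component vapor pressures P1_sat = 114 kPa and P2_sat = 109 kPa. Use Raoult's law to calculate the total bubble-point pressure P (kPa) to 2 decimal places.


P = x1*P1_sat + x2*P2_sat
x2 = 1 - x1 = 1 - 0.74 = 0.26
P = 0.74*114 + 0.26*109
P = 84.36 + 28.34
P = 112.70 kPa


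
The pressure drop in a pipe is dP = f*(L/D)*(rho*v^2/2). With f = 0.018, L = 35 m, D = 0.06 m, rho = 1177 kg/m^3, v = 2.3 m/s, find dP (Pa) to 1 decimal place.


dP = f * (L/D) * (rho*v^2/2)
dP = 0.018 * (35/0.06) * (1177*2.3^2/2)
L/D = 583.33333333
rho*v^2/2 = 1177*5.29/2 = 3113.165
dP = 0.018 * 583.33333333 * 3113.165
dP = 32688.2 Pa


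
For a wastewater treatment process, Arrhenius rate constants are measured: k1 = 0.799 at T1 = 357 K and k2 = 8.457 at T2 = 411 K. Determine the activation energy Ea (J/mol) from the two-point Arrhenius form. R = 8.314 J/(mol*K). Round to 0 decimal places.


Ea = R * ln(k2/k1) / (1/T1 - 1/T2)
ln(k2/k1) = ln(8.457/0.799) = 2.3593888
1/T1 - 1/T2 = 1/357 - 1/411 = 0.000368030424
Ea = 8.314 * 2.3593888 / 0.000368030424
Ea = 53300 J/mol


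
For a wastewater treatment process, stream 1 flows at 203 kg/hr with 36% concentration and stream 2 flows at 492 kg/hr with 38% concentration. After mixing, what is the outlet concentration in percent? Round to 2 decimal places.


Mass balance on solute: F1*x1 + F2*x2 = F3*x3
F3 = F1 + F2 = 203 + 492 = 695 kg/hr
x3 = (F1*x1 + F2*x2)/F3
x3 = (203*0.36 + 492*0.38) / 695
x3 = 37.42%


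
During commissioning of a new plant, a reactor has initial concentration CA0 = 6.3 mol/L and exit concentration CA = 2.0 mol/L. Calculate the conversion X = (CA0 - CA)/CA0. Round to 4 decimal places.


X = (CA0 - CA) / CA0
X = (6.3 - 2.0) / 6.3
X = 4.3 / 6.3
X = 0.6825


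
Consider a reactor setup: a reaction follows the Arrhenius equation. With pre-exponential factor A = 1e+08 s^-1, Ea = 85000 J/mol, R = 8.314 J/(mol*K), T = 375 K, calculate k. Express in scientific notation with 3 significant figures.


k = A * exp(-Ea/(R*T))
k = 1e+08 * exp(-85000 / (8.314 * 375))
k = 1e+08 * exp(-27.263251)
k = 1.44e-04


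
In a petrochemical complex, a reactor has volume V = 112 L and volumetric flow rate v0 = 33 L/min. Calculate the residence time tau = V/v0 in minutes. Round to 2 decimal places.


tau = V / v0
tau = 112 / 33
tau = 3.39 min


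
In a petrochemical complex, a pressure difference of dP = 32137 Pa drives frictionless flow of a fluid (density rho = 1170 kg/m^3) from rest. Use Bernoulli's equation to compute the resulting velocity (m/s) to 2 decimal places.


v = sqrt(2*dP/rho)
v = sqrt(2*32137/1170)
v = sqrt(54.935043)
v = 7.41 m/s


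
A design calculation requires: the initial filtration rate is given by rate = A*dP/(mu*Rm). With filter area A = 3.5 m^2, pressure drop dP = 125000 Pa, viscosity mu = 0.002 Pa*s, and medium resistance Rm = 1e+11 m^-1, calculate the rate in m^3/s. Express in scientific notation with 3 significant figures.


rate = A * dP / (mu * Rm)
rate = 3.5 * 125000 / (0.002 * 1e+11)
rate = 437500.0 / 2.000e+08
rate = 2.19e-03 m^3/s


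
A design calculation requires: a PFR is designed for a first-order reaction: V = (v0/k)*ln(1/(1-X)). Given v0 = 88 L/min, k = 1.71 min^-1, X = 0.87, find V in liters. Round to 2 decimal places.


V = (v0/k) * ln(1/(1-X))
V = (88/1.71) * ln(1/(1-0.87))
V = 51.461988 * ln(7.692308)
V = 51.461988 * 2.040221
V = 104.99 L


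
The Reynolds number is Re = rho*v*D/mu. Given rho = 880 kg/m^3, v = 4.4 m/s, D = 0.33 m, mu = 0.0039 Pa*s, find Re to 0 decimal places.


Re = rho * v * D / mu
Re = 880 * 4.4 * 0.33 / 0.0039
Re = 1277.76 / 0.0039
Re = 327631


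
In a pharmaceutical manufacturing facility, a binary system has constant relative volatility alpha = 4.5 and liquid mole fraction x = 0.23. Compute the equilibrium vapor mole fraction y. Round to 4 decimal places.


y = alpha*x / (1 + (alpha-1)*x)
y = 4.5*0.23 / (1 + (4.5-1)*0.23)
y = 1.035 / (1 + 0.805)
y = 1.035 / 1.805
y = 0.5734


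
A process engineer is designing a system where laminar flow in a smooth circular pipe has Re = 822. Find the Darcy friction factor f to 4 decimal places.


f = 64 / Re
f = 64 / 822
f = 0.0779


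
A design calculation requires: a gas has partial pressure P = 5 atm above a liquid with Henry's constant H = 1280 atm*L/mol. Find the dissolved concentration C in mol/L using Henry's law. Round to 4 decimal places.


C = P / H
C = 5 / 1280
C = 0.0039 mol/L


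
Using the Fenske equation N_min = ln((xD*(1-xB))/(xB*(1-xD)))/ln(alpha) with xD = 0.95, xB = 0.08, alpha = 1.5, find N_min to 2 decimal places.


N_min = ln((xD*(1-xB))/(xB*(1-xD))) / ln(alpha)
Numerator inside ln: 0.874 / 0.004 = 218.5
ln(218.5) = 5.386786
ln(alpha) = ln(1.5) = 0.405465
N_min = 5.386786 / 0.405465 = 13.29


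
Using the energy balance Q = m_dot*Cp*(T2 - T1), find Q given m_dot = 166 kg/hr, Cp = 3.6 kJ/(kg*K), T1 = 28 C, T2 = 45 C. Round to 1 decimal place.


Q = m_dot * Cp * (T2 - T1)
Q = 166 * 3.6 * (45 - 28)
Q = 166 * 3.6 * 17
Q = 10159.2 kJ/hr


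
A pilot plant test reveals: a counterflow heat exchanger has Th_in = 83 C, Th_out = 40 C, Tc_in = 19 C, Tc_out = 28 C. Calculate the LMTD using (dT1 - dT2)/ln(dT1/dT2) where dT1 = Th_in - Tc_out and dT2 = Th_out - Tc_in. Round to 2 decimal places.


dT1 = Th_in - Tc_out = 83 - 28 = 55
dT2 = Th_out - Tc_in = 40 - 19 = 21
LMTD = (dT1 - dT2) / ln(dT1/dT2)
LMTD = (55 - 21) / ln(55/21)
LMTD = 35.31 K


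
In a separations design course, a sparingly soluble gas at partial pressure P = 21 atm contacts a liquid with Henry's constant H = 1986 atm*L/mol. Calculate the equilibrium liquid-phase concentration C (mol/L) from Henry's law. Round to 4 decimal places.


C = P / H
C = 21 / 1986
C = 0.0106 mol/L


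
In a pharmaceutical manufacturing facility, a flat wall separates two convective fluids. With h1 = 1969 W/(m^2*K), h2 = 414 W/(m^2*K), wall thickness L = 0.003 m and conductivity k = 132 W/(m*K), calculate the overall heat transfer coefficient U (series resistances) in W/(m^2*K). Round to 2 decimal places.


1/U = 1/h1 + L/k + 1/h2
1/U = 1/1969 + 0.003/132 + 1/414
1/U = 0.000507872 + 2.27273e-05 + 0.0024154589
1/U = 0.0029460582
U = 339.44 W/(m^2*K)


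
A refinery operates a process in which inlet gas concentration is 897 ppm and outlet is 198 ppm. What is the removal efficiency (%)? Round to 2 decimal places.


Efficiency = (G_in - G_out) / G_in * 100%
Efficiency = (897 - 198) / 897 * 100
Efficiency = 699 / 897 * 100
Efficiency = 77.93%


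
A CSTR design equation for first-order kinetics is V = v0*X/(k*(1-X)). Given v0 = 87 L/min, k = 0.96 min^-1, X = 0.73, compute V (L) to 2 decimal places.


V = v0 * X / (k * (1 - X))
V = 87 * 0.73 / (0.96 * (1 - 0.73))
V = 63.51 / (0.96 * 0.27)
V = 63.51 / 0.2592
V = 245.02 L


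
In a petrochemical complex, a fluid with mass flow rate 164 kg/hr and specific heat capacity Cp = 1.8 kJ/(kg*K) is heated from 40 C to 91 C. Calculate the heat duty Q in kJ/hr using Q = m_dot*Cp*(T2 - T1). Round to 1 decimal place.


Q = m_dot * Cp * (T2 - T1)
Q = 164 * 1.8 * (91 - 40)
Q = 164 * 1.8 * 51
Q = 15055.2 kJ/hr


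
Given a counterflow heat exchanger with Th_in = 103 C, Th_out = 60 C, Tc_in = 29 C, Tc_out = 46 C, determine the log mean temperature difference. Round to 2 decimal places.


dT1 = Th_in - Tc_out = 103 - 46 = 57
dT2 = Th_out - Tc_in = 60 - 29 = 31
LMTD = (dT1 - dT2) / ln(dT1/dT2)
LMTD = (57 - 31) / ln(57/31)
LMTD = 42.69 K


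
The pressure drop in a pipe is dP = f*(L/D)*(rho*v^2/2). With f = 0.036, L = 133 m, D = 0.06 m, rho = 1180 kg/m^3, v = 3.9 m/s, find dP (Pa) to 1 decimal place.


dP = f * (L/D) * (rho*v^2/2)
dP = 0.036 * (133/0.06) * (1180*3.9^2/2)
L/D = 2216.66666667
rho*v^2/2 = 1180*15.21/2 = 8973.9
dP = 0.036 * 2216.66666667 * 8973.9
dP = 716117.2 Pa


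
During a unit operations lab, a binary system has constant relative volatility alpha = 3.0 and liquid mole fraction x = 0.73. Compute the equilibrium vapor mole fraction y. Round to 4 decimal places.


y = alpha*x / (1 + (alpha-1)*x)
y = 3.0*0.73 / (1 + (3.0-1)*0.73)
y = 2.19 / (1 + 1.46)
y = 2.19 / 2.46
y = 0.8902


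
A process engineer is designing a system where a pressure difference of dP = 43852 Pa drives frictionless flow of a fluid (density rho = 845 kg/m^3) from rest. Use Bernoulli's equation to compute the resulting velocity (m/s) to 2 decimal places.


v = sqrt(2*dP/rho)
v = sqrt(2*43852/845)
v = sqrt(103.791716)
v = 10.19 m/s


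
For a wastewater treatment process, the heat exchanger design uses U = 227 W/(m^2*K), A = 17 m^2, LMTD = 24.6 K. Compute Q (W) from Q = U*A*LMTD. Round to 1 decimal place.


Q = U * A * LMTD
Q = 227 * 17 * 24.6
Q = 94931.4 W


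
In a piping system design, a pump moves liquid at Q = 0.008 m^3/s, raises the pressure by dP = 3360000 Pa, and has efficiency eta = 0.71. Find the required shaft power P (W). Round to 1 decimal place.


P = Q * dP / eta
P = 0.008 * 3360000 / 0.71
P = 26880.0 / 0.71
P = 37859.2 W


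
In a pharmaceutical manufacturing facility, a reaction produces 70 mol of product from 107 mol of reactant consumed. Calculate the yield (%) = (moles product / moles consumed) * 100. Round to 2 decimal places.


Yield = (moles product / moles consumed) * 100%
Yield = (70 / 107) * 100
Yield = 0.6542 * 100
Yield = 65.42%


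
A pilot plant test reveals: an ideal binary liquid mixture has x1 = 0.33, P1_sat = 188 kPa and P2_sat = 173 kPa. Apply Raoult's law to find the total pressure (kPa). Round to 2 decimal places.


P = x1*P1_sat + x2*P2_sat
x2 = 1 - x1 = 1 - 0.33 = 0.67
P = 0.33*188 + 0.67*173
P = 62.04 + 115.91
P = 177.95 kPa


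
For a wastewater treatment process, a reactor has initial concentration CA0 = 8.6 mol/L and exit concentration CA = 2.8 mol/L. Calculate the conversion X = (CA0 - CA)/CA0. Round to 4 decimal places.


X = (CA0 - CA) / CA0
X = (8.6 - 2.8) / 8.6
X = 5.8 / 8.6
X = 0.6744


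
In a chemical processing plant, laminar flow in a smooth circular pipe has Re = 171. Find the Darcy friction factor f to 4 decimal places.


f = 64 / Re
f = 64 / 171
f = 0.3743


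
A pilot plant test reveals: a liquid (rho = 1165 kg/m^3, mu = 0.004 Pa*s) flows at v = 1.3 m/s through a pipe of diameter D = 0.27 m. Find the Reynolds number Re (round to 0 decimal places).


Re = rho * v * D / mu
Re = 1165 * 1.3 * 0.27 / 0.004
Re = 408.915 / 0.004
Re = 102229


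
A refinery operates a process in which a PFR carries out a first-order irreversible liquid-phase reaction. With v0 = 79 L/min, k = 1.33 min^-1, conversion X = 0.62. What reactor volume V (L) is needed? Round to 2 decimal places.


V = (v0/k) * ln(1/(1-X))
V = (79/1.33) * ln(1/(1-0.62))
V = 59.398496 * ln(2.631579)
V = 59.398496 * 0.967584
V = 57.47 L


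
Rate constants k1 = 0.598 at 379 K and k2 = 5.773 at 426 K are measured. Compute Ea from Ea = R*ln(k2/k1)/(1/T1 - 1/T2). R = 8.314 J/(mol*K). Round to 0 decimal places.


Ea = R * ln(k2/k1) / (1/T1 - 1/T2)
ln(k2/k1) = ln(5.773/0.598) = 2.2673564
1/T1 - 1/T2 = 1/379 - 1/426 = 0.000291104587
Ea = 8.314 * 2.2673564 / 0.000291104587
Ea = 64756 J/mol


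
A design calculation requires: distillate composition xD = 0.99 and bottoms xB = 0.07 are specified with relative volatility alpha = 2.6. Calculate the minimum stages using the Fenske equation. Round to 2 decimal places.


N_min = ln((xD*(1-xB))/(xB*(1-xD))) / ln(alpha)
Numerator inside ln: 0.9207 / 0.0007 = 1315.285714
ln(1315.285714) = 7.181809
ln(alpha) = ln(2.6) = 0.955511
N_min = 7.181809 / 0.955511 = 7.52


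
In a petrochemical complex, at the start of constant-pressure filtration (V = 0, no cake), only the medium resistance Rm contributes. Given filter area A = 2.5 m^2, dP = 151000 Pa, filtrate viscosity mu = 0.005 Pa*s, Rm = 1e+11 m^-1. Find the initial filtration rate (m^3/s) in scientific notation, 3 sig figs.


rate = A * dP / (mu * Rm)
rate = 2.5 * 151000 / (0.005 * 1e+11)
rate = 377500.0 / 5.000e+08
rate = 7.55e-04 m^3/s


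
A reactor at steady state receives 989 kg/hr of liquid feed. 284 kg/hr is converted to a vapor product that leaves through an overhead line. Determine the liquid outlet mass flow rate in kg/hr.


Steady-state mass balance on the main outlet: F_out = F_in - F_removed
F_out = 989 - 284
F_out = 705 kg/hr


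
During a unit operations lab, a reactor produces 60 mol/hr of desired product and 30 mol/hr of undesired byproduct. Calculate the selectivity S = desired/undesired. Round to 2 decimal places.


S = desired product rate / undesired product rate
S = 60 / 30
S = 2.00


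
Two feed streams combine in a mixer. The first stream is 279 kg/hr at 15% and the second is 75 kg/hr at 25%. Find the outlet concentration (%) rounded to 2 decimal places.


Mass balance on solute: F1*x1 + F2*x2 = F3*x3
F3 = F1 + F2 = 279 + 75 = 354 kg/hr
x3 = (F1*x1 + F2*x2)/F3
x3 = (279*0.15 + 75*0.25) / 354
x3 = 17.12%


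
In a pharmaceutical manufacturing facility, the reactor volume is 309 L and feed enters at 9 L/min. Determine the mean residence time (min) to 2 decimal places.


tau = V / v0
tau = 309 / 9
tau = 34.33 min


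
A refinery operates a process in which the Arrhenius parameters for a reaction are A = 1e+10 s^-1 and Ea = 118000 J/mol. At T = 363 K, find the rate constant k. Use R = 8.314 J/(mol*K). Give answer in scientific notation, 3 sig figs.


k = A * exp(-Ea/(R*T))
k = 1e+10 * exp(-118000 / (8.314 * 363))
k = 1e+10 * exp(-39.098974)
k = 1.05e-07


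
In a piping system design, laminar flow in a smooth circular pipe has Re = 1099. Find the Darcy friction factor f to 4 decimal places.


f = 64 / Re
f = 64 / 1099
f = 0.0582


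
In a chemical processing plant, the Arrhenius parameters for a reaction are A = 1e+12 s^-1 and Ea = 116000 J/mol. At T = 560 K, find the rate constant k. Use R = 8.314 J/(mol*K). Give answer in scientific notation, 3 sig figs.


k = A * exp(-Ea/(R*T))
k = 1e+12 * exp(-116000 / (8.314 * 560))
k = 1e+12 * exp(-24.914946)
k = 1.51e+01


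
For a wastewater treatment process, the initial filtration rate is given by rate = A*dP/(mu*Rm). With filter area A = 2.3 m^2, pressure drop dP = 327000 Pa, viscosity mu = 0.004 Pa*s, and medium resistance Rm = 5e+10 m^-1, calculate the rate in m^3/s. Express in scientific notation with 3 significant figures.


rate = A * dP / (mu * Rm)
rate = 2.3 * 327000 / (0.004 * 5e+10)
rate = 752100.0 / 2.000e+08
rate = 3.76e-03 m^3/s


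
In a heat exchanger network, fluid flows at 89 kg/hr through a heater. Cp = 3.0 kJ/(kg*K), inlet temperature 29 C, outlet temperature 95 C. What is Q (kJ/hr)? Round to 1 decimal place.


Q = m_dot * Cp * (T2 - T1)
Q = 89 * 3.0 * (95 - 29)
Q = 89 * 3.0 * 66
Q = 17622.0 kJ/hr


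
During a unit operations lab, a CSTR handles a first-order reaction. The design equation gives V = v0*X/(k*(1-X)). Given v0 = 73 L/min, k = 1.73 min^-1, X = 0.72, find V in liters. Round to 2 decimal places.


V = v0 * X / (k * (1 - X))
V = 73 * 0.72 / (1.73 * (1 - 0.72))
V = 52.56 / (1.73 * 0.28)
V = 52.56 / 0.4844
V = 108.51 L


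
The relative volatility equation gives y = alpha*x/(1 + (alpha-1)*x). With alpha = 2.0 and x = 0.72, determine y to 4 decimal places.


y = alpha*x / (1 + (alpha-1)*x)
y = 2.0*0.72 / (1 + (2.0-1)*0.72)
y = 1.44 / (1 + 0.72)
y = 1.44 / 1.72
y = 0.8372


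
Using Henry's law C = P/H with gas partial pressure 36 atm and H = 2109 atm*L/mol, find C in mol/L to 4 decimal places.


C = P / H
C = 36 / 2109
C = 0.0171 mol/L


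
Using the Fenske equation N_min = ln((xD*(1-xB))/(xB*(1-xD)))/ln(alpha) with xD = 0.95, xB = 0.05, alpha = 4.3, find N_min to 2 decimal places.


N_min = ln((xD*(1-xB))/(xB*(1-xD))) / ln(alpha)
Numerator inside ln: 0.9025 / 0.0025 = 361.0
ln(361.0) = 5.888878
ln(alpha) = ln(4.3) = 1.458615
N_min = 5.888878 / 1.458615 = 4.04


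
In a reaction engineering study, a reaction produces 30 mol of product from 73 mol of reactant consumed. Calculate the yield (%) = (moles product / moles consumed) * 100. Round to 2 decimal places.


Yield = (moles product / moles consumed) * 100%
Yield = (30 / 73) * 100
Yield = 0.411 * 100
Yield = 41.10%


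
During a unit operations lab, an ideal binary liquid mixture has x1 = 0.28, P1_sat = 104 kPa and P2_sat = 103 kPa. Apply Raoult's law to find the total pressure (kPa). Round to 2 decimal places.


P = x1*P1_sat + x2*P2_sat
x2 = 1 - x1 = 1 - 0.28 = 0.72
P = 0.28*104 + 0.72*103
P = 29.12 + 74.16
P = 103.28 kPa


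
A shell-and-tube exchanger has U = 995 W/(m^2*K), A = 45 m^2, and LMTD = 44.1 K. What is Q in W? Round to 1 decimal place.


Q = U * A * LMTD
Q = 995 * 45 * 44.1
Q = 1974577.5 W


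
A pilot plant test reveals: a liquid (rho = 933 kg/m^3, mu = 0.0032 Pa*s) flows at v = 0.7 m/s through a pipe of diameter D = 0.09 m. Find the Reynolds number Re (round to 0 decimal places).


Re = rho * v * D / mu
Re = 933 * 0.7 * 0.09 / 0.0032
Re = 58.779 / 0.0032
Re = 18368


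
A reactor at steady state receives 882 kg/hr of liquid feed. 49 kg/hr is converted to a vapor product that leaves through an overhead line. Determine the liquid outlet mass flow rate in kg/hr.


Steady-state mass balance on the main outlet: F_out = F_in - F_removed
F_out = 882 - 49
F_out = 833 kg/hr


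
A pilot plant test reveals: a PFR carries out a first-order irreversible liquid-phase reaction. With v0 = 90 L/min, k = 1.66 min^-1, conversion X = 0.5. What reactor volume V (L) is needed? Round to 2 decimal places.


V = (v0/k) * ln(1/(1-X))
V = (90/1.66) * ln(1/(1-0.5))
V = 54.216867 * ln(2.0)
V = 54.216867 * 0.693147
V = 37.58 L


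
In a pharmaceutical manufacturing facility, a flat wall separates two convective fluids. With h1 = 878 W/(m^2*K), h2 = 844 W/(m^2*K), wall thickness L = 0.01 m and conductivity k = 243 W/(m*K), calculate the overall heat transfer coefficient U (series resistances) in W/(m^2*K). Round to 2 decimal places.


1/U = 1/h1 + L/k + 1/h2
1/U = 1/878 + 0.01/243 + 1/844
1/U = 0.0011389522 + 4.11523e-05 + 0.0011848341
1/U = 0.0023649386
U = 422.84 W/(m^2*K)


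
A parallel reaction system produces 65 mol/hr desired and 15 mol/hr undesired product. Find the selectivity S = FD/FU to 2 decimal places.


S = desired product rate / undesired product rate
S = 65 / 15
S = 4.33


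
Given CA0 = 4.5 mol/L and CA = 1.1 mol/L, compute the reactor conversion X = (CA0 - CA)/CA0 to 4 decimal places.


X = (CA0 - CA) / CA0
X = (4.5 - 1.1) / 4.5
X = 3.4 / 4.5
X = 0.7556


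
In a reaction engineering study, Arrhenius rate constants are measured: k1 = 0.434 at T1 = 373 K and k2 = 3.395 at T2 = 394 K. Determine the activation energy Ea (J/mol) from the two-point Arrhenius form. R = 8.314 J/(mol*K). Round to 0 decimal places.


Ea = R * ln(k2/k1) / (1/T1 - 1/T2)
ln(k2/k1) = ln(3.395/0.434) = 2.0570145
1/T1 - 1/T2 = 1/373 - 1/394 = 0.000142894081
Ea = 8.314 * 2.0570145 / 0.000142894081
Ea = 119683 J/mol


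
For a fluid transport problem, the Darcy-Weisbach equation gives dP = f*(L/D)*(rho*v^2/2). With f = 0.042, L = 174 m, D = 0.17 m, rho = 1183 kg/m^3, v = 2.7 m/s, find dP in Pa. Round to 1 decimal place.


dP = f * (L/D) * (rho*v^2/2)
dP = 0.042 * (174/0.17) * (1183*2.7^2/2)
L/D = 1023.52941176
rho*v^2/2 = 1183*7.29/2 = 4312.035
dP = 0.042 * 1023.52941176 * 4312.035
dP = 185366.8 Pa


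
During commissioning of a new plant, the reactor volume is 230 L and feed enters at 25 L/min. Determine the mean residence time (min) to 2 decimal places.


tau = V / v0
tau = 230 / 25
tau = 9.20 min


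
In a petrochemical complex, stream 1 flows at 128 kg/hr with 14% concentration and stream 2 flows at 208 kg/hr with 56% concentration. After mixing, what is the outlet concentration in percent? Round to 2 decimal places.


Mass balance on solute: F1*x1 + F2*x2 = F3*x3
F3 = F1 + F2 = 128 + 208 = 336 kg/hr
x3 = (F1*x1 + F2*x2)/F3
x3 = (128*0.14 + 208*0.56) / 336
x3 = 40.00%


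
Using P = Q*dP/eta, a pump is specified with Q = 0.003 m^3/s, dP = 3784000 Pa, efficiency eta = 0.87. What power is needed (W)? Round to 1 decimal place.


P = Q * dP / eta
P = 0.003 * 3784000 / 0.87
P = 11352.0 / 0.87
P = 13048.3 W


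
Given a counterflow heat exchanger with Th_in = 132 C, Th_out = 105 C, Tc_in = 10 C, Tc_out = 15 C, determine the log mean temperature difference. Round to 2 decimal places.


dT1 = Th_in - Tc_out = 132 - 15 = 117
dT2 = Th_out - Tc_in = 105 - 10 = 95
LMTD = (dT1 - dT2) / ln(dT1/dT2)
LMTD = (117 - 95) / ln(117/95)
LMTD = 105.62 K


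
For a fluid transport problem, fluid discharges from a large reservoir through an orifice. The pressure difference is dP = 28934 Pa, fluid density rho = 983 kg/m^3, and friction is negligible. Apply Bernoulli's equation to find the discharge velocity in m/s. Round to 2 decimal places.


v = sqrt(2*dP/rho)
v = sqrt(2*28934/983)
v = sqrt(58.868769)
v = 7.67 m/s


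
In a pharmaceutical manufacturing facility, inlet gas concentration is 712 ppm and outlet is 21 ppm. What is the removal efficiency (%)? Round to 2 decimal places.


Efficiency = (G_in - G_out) / G_in * 100%
Efficiency = (712 - 21) / 712 * 100
Efficiency = 691 / 712 * 100
Efficiency = 97.05%


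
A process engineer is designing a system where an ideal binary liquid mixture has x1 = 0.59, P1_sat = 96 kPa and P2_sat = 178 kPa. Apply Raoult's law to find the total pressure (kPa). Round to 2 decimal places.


P = x1*P1_sat + x2*P2_sat
x2 = 1 - x1 = 1 - 0.59 = 0.41
P = 0.59*96 + 0.41*178
P = 56.64 + 72.98
P = 129.62 kPa


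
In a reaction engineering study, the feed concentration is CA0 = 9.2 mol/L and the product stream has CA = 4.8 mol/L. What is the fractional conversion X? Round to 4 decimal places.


X = (CA0 - CA) / CA0
X = (9.2 - 4.8) / 9.2
X = 4.4 / 9.2
X = 0.4783


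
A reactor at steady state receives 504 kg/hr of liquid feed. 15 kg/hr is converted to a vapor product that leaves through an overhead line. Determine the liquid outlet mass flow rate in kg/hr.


Steady-state mass balance on the main outlet: F_out = F_in - F_removed
F_out = 504 - 15
F_out = 489 kg/hr


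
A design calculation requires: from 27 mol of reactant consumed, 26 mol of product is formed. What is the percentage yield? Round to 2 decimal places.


Yield = (moles product / moles consumed) * 100%
Yield = (26 / 27) * 100
Yield = 0.963 * 100
Yield = 96.30%


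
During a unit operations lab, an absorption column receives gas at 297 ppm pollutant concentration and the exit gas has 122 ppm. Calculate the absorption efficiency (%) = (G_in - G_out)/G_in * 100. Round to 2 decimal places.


Efficiency = (G_in - G_out) / G_in * 100%
Efficiency = (297 - 122) / 297 * 100
Efficiency = 175 / 297 * 100
Efficiency = 58.92%


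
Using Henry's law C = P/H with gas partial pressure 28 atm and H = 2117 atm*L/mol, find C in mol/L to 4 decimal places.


C = P / H
C = 28 / 2117
C = 0.0132 mol/L


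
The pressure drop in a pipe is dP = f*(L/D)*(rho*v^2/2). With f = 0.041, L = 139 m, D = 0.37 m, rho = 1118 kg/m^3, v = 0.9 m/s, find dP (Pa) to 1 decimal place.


dP = f * (L/D) * (rho*v^2/2)
dP = 0.041 * (139/0.37) * (1118*0.9^2/2)
L/D = 375.67567568
rho*v^2/2 = 1118*0.81/2 = 452.79
dP = 0.041 * 375.67567568 * 452.79
dP = 6974.2 Pa


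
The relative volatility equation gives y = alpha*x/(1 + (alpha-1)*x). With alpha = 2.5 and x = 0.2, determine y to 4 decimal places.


y = alpha*x / (1 + (alpha-1)*x)
y = 2.5*0.2 / (1 + (2.5-1)*0.2)
y = 0.5 / (1 + 0.3)
y = 0.5 / 1.3
y = 0.3846


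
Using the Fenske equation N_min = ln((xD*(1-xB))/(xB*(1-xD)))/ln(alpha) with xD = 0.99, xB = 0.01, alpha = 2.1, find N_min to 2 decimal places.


N_min = ln((xD*(1-xB))/(xB*(1-xD))) / ln(alpha)
Numerator inside ln: 0.9801 / 0.0001 = 9801.0
ln(9801.0) = 9.19024
ln(alpha) = ln(2.1) = 0.741937
N_min = 9.19024 / 0.741937 = 12.39


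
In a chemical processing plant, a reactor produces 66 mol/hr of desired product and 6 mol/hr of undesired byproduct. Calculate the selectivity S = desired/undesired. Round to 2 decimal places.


S = desired product rate / undesired product rate
S = 66 / 6
S = 11.00


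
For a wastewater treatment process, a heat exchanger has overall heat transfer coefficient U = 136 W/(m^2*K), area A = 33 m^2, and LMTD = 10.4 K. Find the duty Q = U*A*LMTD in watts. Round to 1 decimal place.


Q = U * A * LMTD
Q = 136 * 33 * 10.4
Q = 46675.2 W


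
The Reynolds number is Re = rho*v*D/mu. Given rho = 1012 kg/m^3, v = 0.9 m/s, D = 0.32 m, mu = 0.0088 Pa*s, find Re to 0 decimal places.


Re = rho * v * D / mu
Re = 1012 * 0.9 * 0.32 / 0.0088
Re = 291.456 / 0.0088
Re = 33120


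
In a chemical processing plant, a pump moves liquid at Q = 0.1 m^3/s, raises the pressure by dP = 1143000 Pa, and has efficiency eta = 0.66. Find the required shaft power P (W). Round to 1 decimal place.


P = Q * dP / eta
P = 0.1 * 1143000 / 0.66
P = 114300.0 / 0.66
P = 173181.8 W
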